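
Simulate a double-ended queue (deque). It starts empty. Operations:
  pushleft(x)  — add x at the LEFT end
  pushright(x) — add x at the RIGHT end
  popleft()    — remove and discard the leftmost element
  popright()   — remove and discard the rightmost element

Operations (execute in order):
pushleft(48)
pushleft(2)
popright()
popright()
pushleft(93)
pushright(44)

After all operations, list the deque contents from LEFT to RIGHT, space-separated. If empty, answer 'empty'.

pushleft(48): [48]
pushleft(2): [2, 48]
popright(): [2]
popright(): []
pushleft(93): [93]
pushright(44): [93, 44]

Answer: 93 44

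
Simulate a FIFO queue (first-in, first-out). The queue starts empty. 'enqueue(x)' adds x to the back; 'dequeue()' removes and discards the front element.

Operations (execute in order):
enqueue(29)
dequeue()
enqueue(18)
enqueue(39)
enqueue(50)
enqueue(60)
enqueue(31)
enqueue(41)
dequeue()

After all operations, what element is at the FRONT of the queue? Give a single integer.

enqueue(29): queue = [29]
dequeue(): queue = []
enqueue(18): queue = [18]
enqueue(39): queue = [18, 39]
enqueue(50): queue = [18, 39, 50]
enqueue(60): queue = [18, 39, 50, 60]
enqueue(31): queue = [18, 39, 50, 60, 31]
enqueue(41): queue = [18, 39, 50, 60, 31, 41]
dequeue(): queue = [39, 50, 60, 31, 41]

Answer: 39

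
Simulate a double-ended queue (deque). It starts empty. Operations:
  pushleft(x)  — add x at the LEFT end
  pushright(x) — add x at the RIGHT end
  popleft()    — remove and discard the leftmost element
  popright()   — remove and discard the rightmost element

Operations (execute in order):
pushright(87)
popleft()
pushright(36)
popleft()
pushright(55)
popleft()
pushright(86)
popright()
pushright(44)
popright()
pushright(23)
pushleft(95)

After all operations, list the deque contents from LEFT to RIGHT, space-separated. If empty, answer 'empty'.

Answer: 95 23

Derivation:
pushright(87): [87]
popleft(): []
pushright(36): [36]
popleft(): []
pushright(55): [55]
popleft(): []
pushright(86): [86]
popright(): []
pushright(44): [44]
popright(): []
pushright(23): [23]
pushleft(95): [95, 23]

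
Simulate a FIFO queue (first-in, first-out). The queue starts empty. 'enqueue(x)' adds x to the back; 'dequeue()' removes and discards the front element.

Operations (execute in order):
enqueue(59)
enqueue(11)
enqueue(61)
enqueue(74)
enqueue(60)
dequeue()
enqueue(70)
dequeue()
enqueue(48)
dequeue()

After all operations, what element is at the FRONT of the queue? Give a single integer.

enqueue(59): queue = [59]
enqueue(11): queue = [59, 11]
enqueue(61): queue = [59, 11, 61]
enqueue(74): queue = [59, 11, 61, 74]
enqueue(60): queue = [59, 11, 61, 74, 60]
dequeue(): queue = [11, 61, 74, 60]
enqueue(70): queue = [11, 61, 74, 60, 70]
dequeue(): queue = [61, 74, 60, 70]
enqueue(48): queue = [61, 74, 60, 70, 48]
dequeue(): queue = [74, 60, 70, 48]

Answer: 74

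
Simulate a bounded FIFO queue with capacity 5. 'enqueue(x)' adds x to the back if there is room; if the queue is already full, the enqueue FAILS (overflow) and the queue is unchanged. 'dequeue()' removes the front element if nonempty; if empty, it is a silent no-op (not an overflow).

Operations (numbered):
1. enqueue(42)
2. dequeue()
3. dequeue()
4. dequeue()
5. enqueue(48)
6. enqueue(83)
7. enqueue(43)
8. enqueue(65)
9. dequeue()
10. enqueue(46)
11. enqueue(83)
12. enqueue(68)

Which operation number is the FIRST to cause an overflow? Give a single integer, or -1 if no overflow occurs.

Answer: 12

Derivation:
1. enqueue(42): size=1
2. dequeue(): size=0
3. dequeue(): empty, no-op, size=0
4. dequeue(): empty, no-op, size=0
5. enqueue(48): size=1
6. enqueue(83): size=2
7. enqueue(43): size=3
8. enqueue(65): size=4
9. dequeue(): size=3
10. enqueue(46): size=4
11. enqueue(83): size=5
12. enqueue(68): size=5=cap → OVERFLOW (fail)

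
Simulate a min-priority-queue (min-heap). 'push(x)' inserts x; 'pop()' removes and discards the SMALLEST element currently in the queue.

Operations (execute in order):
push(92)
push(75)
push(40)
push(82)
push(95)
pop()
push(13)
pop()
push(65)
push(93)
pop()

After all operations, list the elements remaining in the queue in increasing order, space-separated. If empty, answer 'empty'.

Answer: 75 82 92 93 95

Derivation:
push(92): heap contents = [92]
push(75): heap contents = [75, 92]
push(40): heap contents = [40, 75, 92]
push(82): heap contents = [40, 75, 82, 92]
push(95): heap contents = [40, 75, 82, 92, 95]
pop() → 40: heap contents = [75, 82, 92, 95]
push(13): heap contents = [13, 75, 82, 92, 95]
pop() → 13: heap contents = [75, 82, 92, 95]
push(65): heap contents = [65, 75, 82, 92, 95]
push(93): heap contents = [65, 75, 82, 92, 93, 95]
pop() → 65: heap contents = [75, 82, 92, 93, 95]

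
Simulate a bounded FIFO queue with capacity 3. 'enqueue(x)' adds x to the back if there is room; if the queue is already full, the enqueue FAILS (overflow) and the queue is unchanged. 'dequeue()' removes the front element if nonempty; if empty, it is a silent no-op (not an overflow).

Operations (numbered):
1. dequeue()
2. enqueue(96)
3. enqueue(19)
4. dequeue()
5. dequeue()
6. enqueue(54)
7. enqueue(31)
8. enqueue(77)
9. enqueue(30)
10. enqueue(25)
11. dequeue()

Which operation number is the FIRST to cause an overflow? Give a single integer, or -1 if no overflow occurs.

Answer: 9

Derivation:
1. dequeue(): empty, no-op, size=0
2. enqueue(96): size=1
3. enqueue(19): size=2
4. dequeue(): size=1
5. dequeue(): size=0
6. enqueue(54): size=1
7. enqueue(31): size=2
8. enqueue(77): size=3
9. enqueue(30): size=3=cap → OVERFLOW (fail)
10. enqueue(25): size=3=cap → OVERFLOW (fail)
11. dequeue(): size=2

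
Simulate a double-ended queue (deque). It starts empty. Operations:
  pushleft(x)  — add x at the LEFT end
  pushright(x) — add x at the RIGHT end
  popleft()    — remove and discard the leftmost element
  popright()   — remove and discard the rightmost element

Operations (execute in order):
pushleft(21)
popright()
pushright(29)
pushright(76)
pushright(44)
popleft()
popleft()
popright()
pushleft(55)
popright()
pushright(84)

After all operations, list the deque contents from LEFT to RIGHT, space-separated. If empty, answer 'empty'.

pushleft(21): [21]
popright(): []
pushright(29): [29]
pushright(76): [29, 76]
pushright(44): [29, 76, 44]
popleft(): [76, 44]
popleft(): [44]
popright(): []
pushleft(55): [55]
popright(): []
pushright(84): [84]

Answer: 84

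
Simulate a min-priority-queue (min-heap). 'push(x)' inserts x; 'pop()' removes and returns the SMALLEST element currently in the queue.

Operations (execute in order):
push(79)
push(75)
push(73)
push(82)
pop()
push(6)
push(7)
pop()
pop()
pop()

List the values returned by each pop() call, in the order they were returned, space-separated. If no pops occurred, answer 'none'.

push(79): heap contents = [79]
push(75): heap contents = [75, 79]
push(73): heap contents = [73, 75, 79]
push(82): heap contents = [73, 75, 79, 82]
pop() → 73: heap contents = [75, 79, 82]
push(6): heap contents = [6, 75, 79, 82]
push(7): heap contents = [6, 7, 75, 79, 82]
pop() → 6: heap contents = [7, 75, 79, 82]
pop() → 7: heap contents = [75, 79, 82]
pop() → 75: heap contents = [79, 82]

Answer: 73 6 7 75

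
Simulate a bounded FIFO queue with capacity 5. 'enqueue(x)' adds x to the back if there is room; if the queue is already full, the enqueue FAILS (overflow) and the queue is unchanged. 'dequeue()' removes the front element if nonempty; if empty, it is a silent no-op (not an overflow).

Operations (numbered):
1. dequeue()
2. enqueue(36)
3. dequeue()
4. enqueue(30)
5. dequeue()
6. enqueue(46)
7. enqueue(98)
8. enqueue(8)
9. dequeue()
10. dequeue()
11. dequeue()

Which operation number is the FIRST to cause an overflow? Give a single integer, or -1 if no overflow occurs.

1. dequeue(): empty, no-op, size=0
2. enqueue(36): size=1
3. dequeue(): size=0
4. enqueue(30): size=1
5. dequeue(): size=0
6. enqueue(46): size=1
7. enqueue(98): size=2
8. enqueue(8): size=3
9. dequeue(): size=2
10. dequeue(): size=1
11. dequeue(): size=0

Answer: -1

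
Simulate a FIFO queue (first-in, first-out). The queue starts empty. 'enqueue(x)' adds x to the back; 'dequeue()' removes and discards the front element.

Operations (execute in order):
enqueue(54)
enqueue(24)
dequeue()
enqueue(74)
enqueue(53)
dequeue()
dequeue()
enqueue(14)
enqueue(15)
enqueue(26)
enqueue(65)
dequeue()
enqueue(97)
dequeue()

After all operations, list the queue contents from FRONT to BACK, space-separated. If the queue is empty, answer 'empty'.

Answer: 15 26 65 97

Derivation:
enqueue(54): [54]
enqueue(24): [54, 24]
dequeue(): [24]
enqueue(74): [24, 74]
enqueue(53): [24, 74, 53]
dequeue(): [74, 53]
dequeue(): [53]
enqueue(14): [53, 14]
enqueue(15): [53, 14, 15]
enqueue(26): [53, 14, 15, 26]
enqueue(65): [53, 14, 15, 26, 65]
dequeue(): [14, 15, 26, 65]
enqueue(97): [14, 15, 26, 65, 97]
dequeue(): [15, 26, 65, 97]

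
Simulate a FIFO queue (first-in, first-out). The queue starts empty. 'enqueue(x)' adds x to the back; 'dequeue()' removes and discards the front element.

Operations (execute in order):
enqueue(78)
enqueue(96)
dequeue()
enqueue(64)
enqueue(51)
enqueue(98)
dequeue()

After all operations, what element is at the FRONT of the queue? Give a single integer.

enqueue(78): queue = [78]
enqueue(96): queue = [78, 96]
dequeue(): queue = [96]
enqueue(64): queue = [96, 64]
enqueue(51): queue = [96, 64, 51]
enqueue(98): queue = [96, 64, 51, 98]
dequeue(): queue = [64, 51, 98]

Answer: 64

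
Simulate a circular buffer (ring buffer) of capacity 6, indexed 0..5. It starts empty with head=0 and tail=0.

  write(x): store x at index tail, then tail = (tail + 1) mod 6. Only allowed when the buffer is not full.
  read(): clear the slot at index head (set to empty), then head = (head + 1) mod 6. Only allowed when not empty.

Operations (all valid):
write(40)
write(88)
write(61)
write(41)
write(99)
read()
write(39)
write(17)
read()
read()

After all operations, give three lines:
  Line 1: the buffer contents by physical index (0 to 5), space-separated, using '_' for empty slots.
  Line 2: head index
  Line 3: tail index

Answer: 17 _ _ 41 99 39
3
1

Derivation:
write(40): buf=[40 _ _ _ _ _], head=0, tail=1, size=1
write(88): buf=[40 88 _ _ _ _], head=0, tail=2, size=2
write(61): buf=[40 88 61 _ _ _], head=0, tail=3, size=3
write(41): buf=[40 88 61 41 _ _], head=0, tail=4, size=4
write(99): buf=[40 88 61 41 99 _], head=0, tail=5, size=5
read(): buf=[_ 88 61 41 99 _], head=1, tail=5, size=4
write(39): buf=[_ 88 61 41 99 39], head=1, tail=0, size=5
write(17): buf=[17 88 61 41 99 39], head=1, tail=1, size=6
read(): buf=[17 _ 61 41 99 39], head=2, tail=1, size=5
read(): buf=[17 _ _ 41 99 39], head=3, tail=1, size=4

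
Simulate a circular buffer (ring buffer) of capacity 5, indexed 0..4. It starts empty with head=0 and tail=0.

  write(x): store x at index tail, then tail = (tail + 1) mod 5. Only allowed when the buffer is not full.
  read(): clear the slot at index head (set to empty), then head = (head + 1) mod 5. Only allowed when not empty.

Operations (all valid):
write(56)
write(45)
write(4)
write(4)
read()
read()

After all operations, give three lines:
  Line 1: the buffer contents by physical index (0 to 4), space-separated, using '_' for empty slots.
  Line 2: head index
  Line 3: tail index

Answer: _ _ 4 4 _
2
4

Derivation:
write(56): buf=[56 _ _ _ _], head=0, tail=1, size=1
write(45): buf=[56 45 _ _ _], head=0, tail=2, size=2
write(4): buf=[56 45 4 _ _], head=0, tail=3, size=3
write(4): buf=[56 45 4 4 _], head=0, tail=4, size=4
read(): buf=[_ 45 4 4 _], head=1, tail=4, size=3
read(): buf=[_ _ 4 4 _], head=2, tail=4, size=2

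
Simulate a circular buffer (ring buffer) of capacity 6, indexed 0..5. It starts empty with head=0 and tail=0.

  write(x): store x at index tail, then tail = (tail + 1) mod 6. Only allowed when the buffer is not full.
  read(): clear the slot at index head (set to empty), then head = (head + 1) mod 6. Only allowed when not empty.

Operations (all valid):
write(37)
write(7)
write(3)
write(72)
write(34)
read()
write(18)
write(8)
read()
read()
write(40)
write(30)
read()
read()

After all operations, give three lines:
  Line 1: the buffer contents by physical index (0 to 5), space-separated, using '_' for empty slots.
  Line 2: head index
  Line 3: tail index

write(37): buf=[37 _ _ _ _ _], head=0, tail=1, size=1
write(7): buf=[37 7 _ _ _ _], head=0, tail=2, size=2
write(3): buf=[37 7 3 _ _ _], head=0, tail=3, size=3
write(72): buf=[37 7 3 72 _ _], head=0, tail=4, size=4
write(34): buf=[37 7 3 72 34 _], head=0, tail=5, size=5
read(): buf=[_ 7 3 72 34 _], head=1, tail=5, size=4
write(18): buf=[_ 7 3 72 34 18], head=1, tail=0, size=5
write(8): buf=[8 7 3 72 34 18], head=1, tail=1, size=6
read(): buf=[8 _ 3 72 34 18], head=2, tail=1, size=5
read(): buf=[8 _ _ 72 34 18], head=3, tail=1, size=4
write(40): buf=[8 40 _ 72 34 18], head=3, tail=2, size=5
write(30): buf=[8 40 30 72 34 18], head=3, tail=3, size=6
read(): buf=[8 40 30 _ 34 18], head=4, tail=3, size=5
read(): buf=[8 40 30 _ _ 18], head=5, tail=3, size=4

Answer: 8 40 30 _ _ 18
5
3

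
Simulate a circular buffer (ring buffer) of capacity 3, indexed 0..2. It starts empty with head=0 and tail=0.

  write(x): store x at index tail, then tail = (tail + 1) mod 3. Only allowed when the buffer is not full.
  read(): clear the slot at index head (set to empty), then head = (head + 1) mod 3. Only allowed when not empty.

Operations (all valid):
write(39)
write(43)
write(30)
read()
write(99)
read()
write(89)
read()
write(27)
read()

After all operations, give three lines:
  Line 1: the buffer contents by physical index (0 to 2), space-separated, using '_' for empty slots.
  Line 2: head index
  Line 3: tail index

Answer: _ 89 27
1
0

Derivation:
write(39): buf=[39 _ _], head=0, tail=1, size=1
write(43): buf=[39 43 _], head=0, tail=2, size=2
write(30): buf=[39 43 30], head=0, tail=0, size=3
read(): buf=[_ 43 30], head=1, tail=0, size=2
write(99): buf=[99 43 30], head=1, tail=1, size=3
read(): buf=[99 _ 30], head=2, tail=1, size=2
write(89): buf=[99 89 30], head=2, tail=2, size=3
read(): buf=[99 89 _], head=0, tail=2, size=2
write(27): buf=[99 89 27], head=0, tail=0, size=3
read(): buf=[_ 89 27], head=1, tail=0, size=2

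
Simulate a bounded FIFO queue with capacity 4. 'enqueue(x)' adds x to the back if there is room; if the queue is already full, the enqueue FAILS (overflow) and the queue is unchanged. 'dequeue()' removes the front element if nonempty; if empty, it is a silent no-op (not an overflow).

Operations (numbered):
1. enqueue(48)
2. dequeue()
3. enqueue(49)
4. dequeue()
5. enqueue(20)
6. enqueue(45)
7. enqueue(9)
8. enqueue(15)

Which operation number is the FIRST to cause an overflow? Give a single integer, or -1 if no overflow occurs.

1. enqueue(48): size=1
2. dequeue(): size=0
3. enqueue(49): size=1
4. dequeue(): size=0
5. enqueue(20): size=1
6. enqueue(45): size=2
7. enqueue(9): size=3
8. enqueue(15): size=4

Answer: -1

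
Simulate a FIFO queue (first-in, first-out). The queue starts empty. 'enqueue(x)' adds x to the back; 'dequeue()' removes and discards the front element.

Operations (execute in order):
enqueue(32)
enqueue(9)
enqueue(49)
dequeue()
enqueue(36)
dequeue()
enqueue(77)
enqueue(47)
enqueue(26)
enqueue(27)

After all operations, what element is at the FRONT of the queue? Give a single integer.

Answer: 49

Derivation:
enqueue(32): queue = [32]
enqueue(9): queue = [32, 9]
enqueue(49): queue = [32, 9, 49]
dequeue(): queue = [9, 49]
enqueue(36): queue = [9, 49, 36]
dequeue(): queue = [49, 36]
enqueue(77): queue = [49, 36, 77]
enqueue(47): queue = [49, 36, 77, 47]
enqueue(26): queue = [49, 36, 77, 47, 26]
enqueue(27): queue = [49, 36, 77, 47, 26, 27]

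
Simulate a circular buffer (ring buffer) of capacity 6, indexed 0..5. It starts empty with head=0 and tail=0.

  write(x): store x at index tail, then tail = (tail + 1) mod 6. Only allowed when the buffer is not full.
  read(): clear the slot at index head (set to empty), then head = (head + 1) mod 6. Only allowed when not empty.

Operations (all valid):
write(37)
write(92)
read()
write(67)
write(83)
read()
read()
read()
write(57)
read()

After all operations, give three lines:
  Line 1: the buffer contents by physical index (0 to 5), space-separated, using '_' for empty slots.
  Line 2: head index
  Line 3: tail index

write(37): buf=[37 _ _ _ _ _], head=0, tail=1, size=1
write(92): buf=[37 92 _ _ _ _], head=0, tail=2, size=2
read(): buf=[_ 92 _ _ _ _], head=1, tail=2, size=1
write(67): buf=[_ 92 67 _ _ _], head=1, tail=3, size=2
write(83): buf=[_ 92 67 83 _ _], head=1, tail=4, size=3
read(): buf=[_ _ 67 83 _ _], head=2, tail=4, size=2
read(): buf=[_ _ _ 83 _ _], head=3, tail=4, size=1
read(): buf=[_ _ _ _ _ _], head=4, tail=4, size=0
write(57): buf=[_ _ _ _ 57 _], head=4, tail=5, size=1
read(): buf=[_ _ _ _ _ _], head=5, tail=5, size=0

Answer: _ _ _ _ _ _
5
5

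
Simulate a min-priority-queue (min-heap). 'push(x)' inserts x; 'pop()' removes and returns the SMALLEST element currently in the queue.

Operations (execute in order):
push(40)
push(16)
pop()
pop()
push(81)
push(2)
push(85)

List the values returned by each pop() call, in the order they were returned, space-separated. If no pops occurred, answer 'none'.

push(40): heap contents = [40]
push(16): heap contents = [16, 40]
pop() → 16: heap contents = [40]
pop() → 40: heap contents = []
push(81): heap contents = [81]
push(2): heap contents = [2, 81]
push(85): heap contents = [2, 81, 85]

Answer: 16 40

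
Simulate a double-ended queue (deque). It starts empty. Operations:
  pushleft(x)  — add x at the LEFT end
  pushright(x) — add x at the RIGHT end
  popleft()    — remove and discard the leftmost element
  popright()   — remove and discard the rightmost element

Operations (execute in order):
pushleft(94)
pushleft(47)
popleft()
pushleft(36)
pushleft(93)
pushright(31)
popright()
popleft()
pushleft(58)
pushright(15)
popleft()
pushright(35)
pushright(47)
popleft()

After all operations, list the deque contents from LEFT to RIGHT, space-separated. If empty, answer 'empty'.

Answer: 94 15 35 47

Derivation:
pushleft(94): [94]
pushleft(47): [47, 94]
popleft(): [94]
pushleft(36): [36, 94]
pushleft(93): [93, 36, 94]
pushright(31): [93, 36, 94, 31]
popright(): [93, 36, 94]
popleft(): [36, 94]
pushleft(58): [58, 36, 94]
pushright(15): [58, 36, 94, 15]
popleft(): [36, 94, 15]
pushright(35): [36, 94, 15, 35]
pushright(47): [36, 94, 15, 35, 47]
popleft(): [94, 15, 35, 47]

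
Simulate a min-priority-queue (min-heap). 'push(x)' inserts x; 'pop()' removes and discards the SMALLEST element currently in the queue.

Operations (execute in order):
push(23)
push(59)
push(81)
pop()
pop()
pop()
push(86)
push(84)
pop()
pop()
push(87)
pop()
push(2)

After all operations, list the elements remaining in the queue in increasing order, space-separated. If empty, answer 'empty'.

push(23): heap contents = [23]
push(59): heap contents = [23, 59]
push(81): heap contents = [23, 59, 81]
pop() → 23: heap contents = [59, 81]
pop() → 59: heap contents = [81]
pop() → 81: heap contents = []
push(86): heap contents = [86]
push(84): heap contents = [84, 86]
pop() → 84: heap contents = [86]
pop() → 86: heap contents = []
push(87): heap contents = [87]
pop() → 87: heap contents = []
push(2): heap contents = [2]

Answer: 2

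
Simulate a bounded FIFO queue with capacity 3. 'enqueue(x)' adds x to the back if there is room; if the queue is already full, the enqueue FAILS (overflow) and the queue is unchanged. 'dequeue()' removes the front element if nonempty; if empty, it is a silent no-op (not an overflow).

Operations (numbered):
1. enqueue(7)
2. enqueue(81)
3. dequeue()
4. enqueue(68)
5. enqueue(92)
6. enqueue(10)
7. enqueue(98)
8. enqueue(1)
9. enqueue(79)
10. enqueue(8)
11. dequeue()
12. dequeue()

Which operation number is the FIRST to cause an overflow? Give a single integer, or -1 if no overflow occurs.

1. enqueue(7): size=1
2. enqueue(81): size=2
3. dequeue(): size=1
4. enqueue(68): size=2
5. enqueue(92): size=3
6. enqueue(10): size=3=cap → OVERFLOW (fail)
7. enqueue(98): size=3=cap → OVERFLOW (fail)
8. enqueue(1): size=3=cap → OVERFLOW (fail)
9. enqueue(79): size=3=cap → OVERFLOW (fail)
10. enqueue(8): size=3=cap → OVERFLOW (fail)
11. dequeue(): size=2
12. dequeue(): size=1

Answer: 6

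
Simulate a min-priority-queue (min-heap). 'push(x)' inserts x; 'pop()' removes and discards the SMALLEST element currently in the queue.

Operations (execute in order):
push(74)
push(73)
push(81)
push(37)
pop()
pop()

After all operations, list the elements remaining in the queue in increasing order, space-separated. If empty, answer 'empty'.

Answer: 74 81

Derivation:
push(74): heap contents = [74]
push(73): heap contents = [73, 74]
push(81): heap contents = [73, 74, 81]
push(37): heap contents = [37, 73, 74, 81]
pop() → 37: heap contents = [73, 74, 81]
pop() → 73: heap contents = [74, 81]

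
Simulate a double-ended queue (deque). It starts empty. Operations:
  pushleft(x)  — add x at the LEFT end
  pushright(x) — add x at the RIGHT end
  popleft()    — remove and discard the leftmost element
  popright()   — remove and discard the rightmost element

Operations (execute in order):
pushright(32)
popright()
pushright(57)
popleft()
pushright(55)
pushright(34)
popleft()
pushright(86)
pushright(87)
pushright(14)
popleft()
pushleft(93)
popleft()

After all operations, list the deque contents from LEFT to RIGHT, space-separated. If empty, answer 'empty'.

Answer: 86 87 14

Derivation:
pushright(32): [32]
popright(): []
pushright(57): [57]
popleft(): []
pushright(55): [55]
pushright(34): [55, 34]
popleft(): [34]
pushright(86): [34, 86]
pushright(87): [34, 86, 87]
pushright(14): [34, 86, 87, 14]
popleft(): [86, 87, 14]
pushleft(93): [93, 86, 87, 14]
popleft(): [86, 87, 14]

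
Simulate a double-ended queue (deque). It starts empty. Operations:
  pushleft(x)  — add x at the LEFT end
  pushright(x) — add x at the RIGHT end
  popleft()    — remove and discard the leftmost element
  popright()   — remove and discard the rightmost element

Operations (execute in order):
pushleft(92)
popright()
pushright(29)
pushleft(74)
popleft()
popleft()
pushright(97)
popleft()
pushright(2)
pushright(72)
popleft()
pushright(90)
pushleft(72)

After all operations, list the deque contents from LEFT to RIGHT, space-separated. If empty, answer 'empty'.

pushleft(92): [92]
popright(): []
pushright(29): [29]
pushleft(74): [74, 29]
popleft(): [29]
popleft(): []
pushright(97): [97]
popleft(): []
pushright(2): [2]
pushright(72): [2, 72]
popleft(): [72]
pushright(90): [72, 90]
pushleft(72): [72, 72, 90]

Answer: 72 72 90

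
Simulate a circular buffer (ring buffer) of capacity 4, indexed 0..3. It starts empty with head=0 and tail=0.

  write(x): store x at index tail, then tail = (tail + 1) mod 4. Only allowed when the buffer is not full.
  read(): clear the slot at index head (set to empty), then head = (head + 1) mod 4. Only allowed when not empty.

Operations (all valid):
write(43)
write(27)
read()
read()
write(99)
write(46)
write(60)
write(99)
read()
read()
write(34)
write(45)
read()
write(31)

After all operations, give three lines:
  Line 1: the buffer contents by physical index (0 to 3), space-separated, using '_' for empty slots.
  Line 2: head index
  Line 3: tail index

write(43): buf=[43 _ _ _], head=0, tail=1, size=1
write(27): buf=[43 27 _ _], head=0, tail=2, size=2
read(): buf=[_ 27 _ _], head=1, tail=2, size=1
read(): buf=[_ _ _ _], head=2, tail=2, size=0
write(99): buf=[_ _ 99 _], head=2, tail=3, size=1
write(46): buf=[_ _ 99 46], head=2, tail=0, size=2
write(60): buf=[60 _ 99 46], head=2, tail=1, size=3
write(99): buf=[60 99 99 46], head=2, tail=2, size=4
read(): buf=[60 99 _ 46], head=3, tail=2, size=3
read(): buf=[60 99 _ _], head=0, tail=2, size=2
write(34): buf=[60 99 34 _], head=0, tail=3, size=3
write(45): buf=[60 99 34 45], head=0, tail=0, size=4
read(): buf=[_ 99 34 45], head=1, tail=0, size=3
write(31): buf=[31 99 34 45], head=1, tail=1, size=4

Answer: 31 99 34 45
1
1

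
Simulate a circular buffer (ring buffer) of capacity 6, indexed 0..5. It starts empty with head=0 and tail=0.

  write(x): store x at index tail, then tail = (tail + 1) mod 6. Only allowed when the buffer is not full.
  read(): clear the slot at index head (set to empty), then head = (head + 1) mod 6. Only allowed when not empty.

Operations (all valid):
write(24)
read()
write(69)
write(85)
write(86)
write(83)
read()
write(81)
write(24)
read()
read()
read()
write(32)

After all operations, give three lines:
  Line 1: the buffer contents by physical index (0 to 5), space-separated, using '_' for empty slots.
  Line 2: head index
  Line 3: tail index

write(24): buf=[24 _ _ _ _ _], head=0, tail=1, size=1
read(): buf=[_ _ _ _ _ _], head=1, tail=1, size=0
write(69): buf=[_ 69 _ _ _ _], head=1, tail=2, size=1
write(85): buf=[_ 69 85 _ _ _], head=1, tail=3, size=2
write(86): buf=[_ 69 85 86 _ _], head=1, tail=4, size=3
write(83): buf=[_ 69 85 86 83 _], head=1, tail=5, size=4
read(): buf=[_ _ 85 86 83 _], head=2, tail=5, size=3
write(81): buf=[_ _ 85 86 83 81], head=2, tail=0, size=4
write(24): buf=[24 _ 85 86 83 81], head=2, tail=1, size=5
read(): buf=[24 _ _ 86 83 81], head=3, tail=1, size=4
read(): buf=[24 _ _ _ 83 81], head=4, tail=1, size=3
read(): buf=[24 _ _ _ _ 81], head=5, tail=1, size=2
write(32): buf=[24 32 _ _ _ 81], head=5, tail=2, size=3

Answer: 24 32 _ _ _ 81
5
2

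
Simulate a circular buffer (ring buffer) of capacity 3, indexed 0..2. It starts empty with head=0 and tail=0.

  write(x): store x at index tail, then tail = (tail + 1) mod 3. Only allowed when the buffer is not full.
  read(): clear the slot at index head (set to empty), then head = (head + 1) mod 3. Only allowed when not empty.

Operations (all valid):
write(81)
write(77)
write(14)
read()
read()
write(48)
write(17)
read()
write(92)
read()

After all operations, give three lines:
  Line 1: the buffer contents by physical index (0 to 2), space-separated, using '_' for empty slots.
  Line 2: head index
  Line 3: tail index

Answer: _ 17 92
1
0

Derivation:
write(81): buf=[81 _ _], head=0, tail=1, size=1
write(77): buf=[81 77 _], head=0, tail=2, size=2
write(14): buf=[81 77 14], head=0, tail=0, size=3
read(): buf=[_ 77 14], head=1, tail=0, size=2
read(): buf=[_ _ 14], head=2, tail=0, size=1
write(48): buf=[48 _ 14], head=2, tail=1, size=2
write(17): buf=[48 17 14], head=2, tail=2, size=3
read(): buf=[48 17 _], head=0, tail=2, size=2
write(92): buf=[48 17 92], head=0, tail=0, size=3
read(): buf=[_ 17 92], head=1, tail=0, size=2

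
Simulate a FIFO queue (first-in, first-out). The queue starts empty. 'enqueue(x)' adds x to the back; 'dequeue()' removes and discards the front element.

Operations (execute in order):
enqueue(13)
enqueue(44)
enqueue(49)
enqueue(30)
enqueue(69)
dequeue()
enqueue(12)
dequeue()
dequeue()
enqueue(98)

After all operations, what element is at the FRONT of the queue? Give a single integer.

Answer: 30

Derivation:
enqueue(13): queue = [13]
enqueue(44): queue = [13, 44]
enqueue(49): queue = [13, 44, 49]
enqueue(30): queue = [13, 44, 49, 30]
enqueue(69): queue = [13, 44, 49, 30, 69]
dequeue(): queue = [44, 49, 30, 69]
enqueue(12): queue = [44, 49, 30, 69, 12]
dequeue(): queue = [49, 30, 69, 12]
dequeue(): queue = [30, 69, 12]
enqueue(98): queue = [30, 69, 12, 98]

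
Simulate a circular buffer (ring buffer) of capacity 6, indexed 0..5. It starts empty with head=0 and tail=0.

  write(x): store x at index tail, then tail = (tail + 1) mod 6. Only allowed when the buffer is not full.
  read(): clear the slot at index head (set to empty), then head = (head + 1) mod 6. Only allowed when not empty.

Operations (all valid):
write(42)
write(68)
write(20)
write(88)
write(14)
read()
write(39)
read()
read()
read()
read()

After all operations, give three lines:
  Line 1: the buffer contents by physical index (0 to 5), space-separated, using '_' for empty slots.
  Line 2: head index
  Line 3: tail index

Answer: _ _ _ _ _ 39
5
0

Derivation:
write(42): buf=[42 _ _ _ _ _], head=0, tail=1, size=1
write(68): buf=[42 68 _ _ _ _], head=0, tail=2, size=2
write(20): buf=[42 68 20 _ _ _], head=0, tail=3, size=3
write(88): buf=[42 68 20 88 _ _], head=0, tail=4, size=4
write(14): buf=[42 68 20 88 14 _], head=0, tail=5, size=5
read(): buf=[_ 68 20 88 14 _], head=1, tail=5, size=4
write(39): buf=[_ 68 20 88 14 39], head=1, tail=0, size=5
read(): buf=[_ _ 20 88 14 39], head=2, tail=0, size=4
read(): buf=[_ _ _ 88 14 39], head=3, tail=0, size=3
read(): buf=[_ _ _ _ 14 39], head=4, tail=0, size=2
read(): buf=[_ _ _ _ _ 39], head=5, tail=0, size=1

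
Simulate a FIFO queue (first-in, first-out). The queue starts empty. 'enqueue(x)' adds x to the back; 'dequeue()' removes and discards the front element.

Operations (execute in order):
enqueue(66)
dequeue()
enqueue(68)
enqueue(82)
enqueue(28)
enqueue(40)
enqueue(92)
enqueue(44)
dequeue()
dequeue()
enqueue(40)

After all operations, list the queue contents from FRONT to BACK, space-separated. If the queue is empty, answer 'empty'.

Answer: 28 40 92 44 40

Derivation:
enqueue(66): [66]
dequeue(): []
enqueue(68): [68]
enqueue(82): [68, 82]
enqueue(28): [68, 82, 28]
enqueue(40): [68, 82, 28, 40]
enqueue(92): [68, 82, 28, 40, 92]
enqueue(44): [68, 82, 28, 40, 92, 44]
dequeue(): [82, 28, 40, 92, 44]
dequeue(): [28, 40, 92, 44]
enqueue(40): [28, 40, 92, 44, 40]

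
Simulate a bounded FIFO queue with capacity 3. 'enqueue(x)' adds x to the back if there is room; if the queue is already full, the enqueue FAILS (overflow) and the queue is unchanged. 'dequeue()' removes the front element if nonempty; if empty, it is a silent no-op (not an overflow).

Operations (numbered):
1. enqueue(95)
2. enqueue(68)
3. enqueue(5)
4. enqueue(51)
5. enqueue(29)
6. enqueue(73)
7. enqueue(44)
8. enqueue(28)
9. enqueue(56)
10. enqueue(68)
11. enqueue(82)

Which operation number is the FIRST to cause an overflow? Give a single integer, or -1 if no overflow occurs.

Answer: 4

Derivation:
1. enqueue(95): size=1
2. enqueue(68): size=2
3. enqueue(5): size=3
4. enqueue(51): size=3=cap → OVERFLOW (fail)
5. enqueue(29): size=3=cap → OVERFLOW (fail)
6. enqueue(73): size=3=cap → OVERFLOW (fail)
7. enqueue(44): size=3=cap → OVERFLOW (fail)
8. enqueue(28): size=3=cap → OVERFLOW (fail)
9. enqueue(56): size=3=cap → OVERFLOW (fail)
10. enqueue(68): size=3=cap → OVERFLOW (fail)
11. enqueue(82): size=3=cap → OVERFLOW (fail)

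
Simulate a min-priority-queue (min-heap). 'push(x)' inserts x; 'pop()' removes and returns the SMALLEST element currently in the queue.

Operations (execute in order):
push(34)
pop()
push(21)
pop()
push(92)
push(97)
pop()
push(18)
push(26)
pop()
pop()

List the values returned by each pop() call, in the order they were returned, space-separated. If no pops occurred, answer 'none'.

push(34): heap contents = [34]
pop() → 34: heap contents = []
push(21): heap contents = [21]
pop() → 21: heap contents = []
push(92): heap contents = [92]
push(97): heap contents = [92, 97]
pop() → 92: heap contents = [97]
push(18): heap contents = [18, 97]
push(26): heap contents = [18, 26, 97]
pop() → 18: heap contents = [26, 97]
pop() → 26: heap contents = [97]

Answer: 34 21 92 18 26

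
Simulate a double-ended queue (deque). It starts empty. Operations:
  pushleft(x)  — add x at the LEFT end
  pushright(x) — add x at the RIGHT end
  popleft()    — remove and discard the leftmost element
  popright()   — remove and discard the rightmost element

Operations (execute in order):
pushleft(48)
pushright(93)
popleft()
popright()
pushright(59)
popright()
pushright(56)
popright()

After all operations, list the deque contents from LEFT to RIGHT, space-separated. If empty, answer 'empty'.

Answer: empty

Derivation:
pushleft(48): [48]
pushright(93): [48, 93]
popleft(): [93]
popright(): []
pushright(59): [59]
popright(): []
pushright(56): [56]
popright(): []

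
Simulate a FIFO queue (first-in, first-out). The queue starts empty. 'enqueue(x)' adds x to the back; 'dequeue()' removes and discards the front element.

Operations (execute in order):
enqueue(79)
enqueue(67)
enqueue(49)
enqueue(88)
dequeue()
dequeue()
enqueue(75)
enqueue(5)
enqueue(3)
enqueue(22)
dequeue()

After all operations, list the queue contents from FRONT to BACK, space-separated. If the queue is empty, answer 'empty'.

Answer: 88 75 5 3 22

Derivation:
enqueue(79): [79]
enqueue(67): [79, 67]
enqueue(49): [79, 67, 49]
enqueue(88): [79, 67, 49, 88]
dequeue(): [67, 49, 88]
dequeue(): [49, 88]
enqueue(75): [49, 88, 75]
enqueue(5): [49, 88, 75, 5]
enqueue(3): [49, 88, 75, 5, 3]
enqueue(22): [49, 88, 75, 5, 3, 22]
dequeue(): [88, 75, 5, 3, 22]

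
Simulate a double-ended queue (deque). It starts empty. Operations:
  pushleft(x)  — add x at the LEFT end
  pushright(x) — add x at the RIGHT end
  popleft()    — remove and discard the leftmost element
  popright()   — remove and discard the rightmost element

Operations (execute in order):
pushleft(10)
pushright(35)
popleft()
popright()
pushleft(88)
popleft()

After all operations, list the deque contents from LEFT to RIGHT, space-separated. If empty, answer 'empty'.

pushleft(10): [10]
pushright(35): [10, 35]
popleft(): [35]
popright(): []
pushleft(88): [88]
popleft(): []

Answer: empty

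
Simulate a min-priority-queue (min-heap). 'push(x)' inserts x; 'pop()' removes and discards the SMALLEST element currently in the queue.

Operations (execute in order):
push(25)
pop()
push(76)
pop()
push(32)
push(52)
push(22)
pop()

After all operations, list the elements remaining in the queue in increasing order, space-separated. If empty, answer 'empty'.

push(25): heap contents = [25]
pop() → 25: heap contents = []
push(76): heap contents = [76]
pop() → 76: heap contents = []
push(32): heap contents = [32]
push(52): heap contents = [32, 52]
push(22): heap contents = [22, 32, 52]
pop() → 22: heap contents = [32, 52]

Answer: 32 52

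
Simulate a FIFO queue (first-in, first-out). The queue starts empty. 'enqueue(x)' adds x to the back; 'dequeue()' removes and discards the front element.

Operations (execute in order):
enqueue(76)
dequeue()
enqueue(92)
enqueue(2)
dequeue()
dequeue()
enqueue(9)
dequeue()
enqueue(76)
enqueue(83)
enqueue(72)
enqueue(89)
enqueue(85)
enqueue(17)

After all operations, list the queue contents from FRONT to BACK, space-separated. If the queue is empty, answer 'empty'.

enqueue(76): [76]
dequeue(): []
enqueue(92): [92]
enqueue(2): [92, 2]
dequeue(): [2]
dequeue(): []
enqueue(9): [9]
dequeue(): []
enqueue(76): [76]
enqueue(83): [76, 83]
enqueue(72): [76, 83, 72]
enqueue(89): [76, 83, 72, 89]
enqueue(85): [76, 83, 72, 89, 85]
enqueue(17): [76, 83, 72, 89, 85, 17]

Answer: 76 83 72 89 85 17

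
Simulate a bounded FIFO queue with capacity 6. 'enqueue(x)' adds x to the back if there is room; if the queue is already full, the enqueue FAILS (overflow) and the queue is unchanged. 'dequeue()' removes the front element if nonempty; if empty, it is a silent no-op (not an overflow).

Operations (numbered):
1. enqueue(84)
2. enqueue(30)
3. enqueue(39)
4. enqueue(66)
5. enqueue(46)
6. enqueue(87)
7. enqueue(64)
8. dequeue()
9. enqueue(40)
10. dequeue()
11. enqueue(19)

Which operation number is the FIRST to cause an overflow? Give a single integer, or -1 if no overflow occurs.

1. enqueue(84): size=1
2. enqueue(30): size=2
3. enqueue(39): size=3
4. enqueue(66): size=4
5. enqueue(46): size=5
6. enqueue(87): size=6
7. enqueue(64): size=6=cap → OVERFLOW (fail)
8. dequeue(): size=5
9. enqueue(40): size=6
10. dequeue(): size=5
11. enqueue(19): size=6

Answer: 7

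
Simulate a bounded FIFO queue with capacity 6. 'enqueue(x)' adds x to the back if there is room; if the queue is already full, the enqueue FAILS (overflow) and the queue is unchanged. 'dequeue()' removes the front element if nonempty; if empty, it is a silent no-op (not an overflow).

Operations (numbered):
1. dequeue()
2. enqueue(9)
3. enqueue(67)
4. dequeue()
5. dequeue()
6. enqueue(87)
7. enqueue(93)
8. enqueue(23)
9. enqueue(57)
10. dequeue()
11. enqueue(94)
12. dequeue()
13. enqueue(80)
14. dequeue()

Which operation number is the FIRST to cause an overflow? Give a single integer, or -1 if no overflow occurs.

Answer: -1

Derivation:
1. dequeue(): empty, no-op, size=0
2. enqueue(9): size=1
3. enqueue(67): size=2
4. dequeue(): size=1
5. dequeue(): size=0
6. enqueue(87): size=1
7. enqueue(93): size=2
8. enqueue(23): size=3
9. enqueue(57): size=4
10. dequeue(): size=3
11. enqueue(94): size=4
12. dequeue(): size=3
13. enqueue(80): size=4
14. dequeue(): size=3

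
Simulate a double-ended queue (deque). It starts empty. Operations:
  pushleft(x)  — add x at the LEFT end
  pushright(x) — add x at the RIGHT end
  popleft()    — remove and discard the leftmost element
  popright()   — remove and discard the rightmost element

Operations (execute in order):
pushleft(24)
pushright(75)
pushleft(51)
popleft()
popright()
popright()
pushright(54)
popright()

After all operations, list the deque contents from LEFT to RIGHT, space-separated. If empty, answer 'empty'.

pushleft(24): [24]
pushright(75): [24, 75]
pushleft(51): [51, 24, 75]
popleft(): [24, 75]
popright(): [24]
popright(): []
pushright(54): [54]
popright(): []

Answer: empty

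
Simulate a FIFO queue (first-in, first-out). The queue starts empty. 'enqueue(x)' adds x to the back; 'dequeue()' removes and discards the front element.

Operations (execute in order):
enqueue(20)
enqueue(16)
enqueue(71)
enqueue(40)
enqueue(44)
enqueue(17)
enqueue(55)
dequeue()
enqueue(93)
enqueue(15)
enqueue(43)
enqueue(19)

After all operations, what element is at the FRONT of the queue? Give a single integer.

enqueue(20): queue = [20]
enqueue(16): queue = [20, 16]
enqueue(71): queue = [20, 16, 71]
enqueue(40): queue = [20, 16, 71, 40]
enqueue(44): queue = [20, 16, 71, 40, 44]
enqueue(17): queue = [20, 16, 71, 40, 44, 17]
enqueue(55): queue = [20, 16, 71, 40, 44, 17, 55]
dequeue(): queue = [16, 71, 40, 44, 17, 55]
enqueue(93): queue = [16, 71, 40, 44, 17, 55, 93]
enqueue(15): queue = [16, 71, 40, 44, 17, 55, 93, 15]
enqueue(43): queue = [16, 71, 40, 44, 17, 55, 93, 15, 43]
enqueue(19): queue = [16, 71, 40, 44, 17, 55, 93, 15, 43, 19]

Answer: 16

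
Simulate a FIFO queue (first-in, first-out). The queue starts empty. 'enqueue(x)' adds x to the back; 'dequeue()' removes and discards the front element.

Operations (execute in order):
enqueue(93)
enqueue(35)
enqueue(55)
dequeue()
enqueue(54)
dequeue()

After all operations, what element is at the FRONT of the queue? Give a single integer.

enqueue(93): queue = [93]
enqueue(35): queue = [93, 35]
enqueue(55): queue = [93, 35, 55]
dequeue(): queue = [35, 55]
enqueue(54): queue = [35, 55, 54]
dequeue(): queue = [55, 54]

Answer: 55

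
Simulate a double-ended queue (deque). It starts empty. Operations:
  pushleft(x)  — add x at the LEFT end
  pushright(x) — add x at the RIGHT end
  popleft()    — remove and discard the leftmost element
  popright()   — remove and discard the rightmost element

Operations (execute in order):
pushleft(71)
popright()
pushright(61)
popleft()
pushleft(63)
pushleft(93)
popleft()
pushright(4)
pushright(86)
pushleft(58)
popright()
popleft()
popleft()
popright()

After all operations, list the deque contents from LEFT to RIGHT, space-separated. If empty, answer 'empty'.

Answer: empty

Derivation:
pushleft(71): [71]
popright(): []
pushright(61): [61]
popleft(): []
pushleft(63): [63]
pushleft(93): [93, 63]
popleft(): [63]
pushright(4): [63, 4]
pushright(86): [63, 4, 86]
pushleft(58): [58, 63, 4, 86]
popright(): [58, 63, 4]
popleft(): [63, 4]
popleft(): [4]
popright(): []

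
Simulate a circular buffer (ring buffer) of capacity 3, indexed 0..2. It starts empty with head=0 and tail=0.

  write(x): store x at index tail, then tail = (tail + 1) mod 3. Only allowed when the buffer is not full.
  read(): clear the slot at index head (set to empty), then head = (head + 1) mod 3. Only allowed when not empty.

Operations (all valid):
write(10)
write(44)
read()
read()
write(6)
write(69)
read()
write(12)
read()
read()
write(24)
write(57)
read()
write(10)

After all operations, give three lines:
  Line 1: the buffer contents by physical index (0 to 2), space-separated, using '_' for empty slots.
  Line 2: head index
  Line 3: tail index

write(10): buf=[10 _ _], head=0, tail=1, size=1
write(44): buf=[10 44 _], head=0, tail=2, size=2
read(): buf=[_ 44 _], head=1, tail=2, size=1
read(): buf=[_ _ _], head=2, tail=2, size=0
write(6): buf=[_ _ 6], head=2, tail=0, size=1
write(69): buf=[69 _ 6], head=2, tail=1, size=2
read(): buf=[69 _ _], head=0, tail=1, size=1
write(12): buf=[69 12 _], head=0, tail=2, size=2
read(): buf=[_ 12 _], head=1, tail=2, size=1
read(): buf=[_ _ _], head=2, tail=2, size=0
write(24): buf=[_ _ 24], head=2, tail=0, size=1
write(57): buf=[57 _ 24], head=2, tail=1, size=2
read(): buf=[57 _ _], head=0, tail=1, size=1
write(10): buf=[57 10 _], head=0, tail=2, size=2

Answer: 57 10 _
0
2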